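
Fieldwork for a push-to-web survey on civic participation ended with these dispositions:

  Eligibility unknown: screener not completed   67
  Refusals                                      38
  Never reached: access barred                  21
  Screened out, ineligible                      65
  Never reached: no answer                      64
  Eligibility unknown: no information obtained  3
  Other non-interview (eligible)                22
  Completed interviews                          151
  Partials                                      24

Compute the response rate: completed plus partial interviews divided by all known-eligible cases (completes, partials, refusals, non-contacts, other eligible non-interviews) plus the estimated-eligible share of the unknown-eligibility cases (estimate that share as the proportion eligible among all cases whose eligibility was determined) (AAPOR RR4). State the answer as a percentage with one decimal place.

46.3%

Never reached = 64 + 21 = 85
Unknown eligibility = 67 + 3 = 70
Numerator = 151 + 24 = 175
Determined eligible = 151 + 24 + 38 + 85 + 22 = 320
e = 320 / (320 + 65) = 320 / 385 = 0.8312
e × U = 0.8312 × 70 = 58.18
Denominator = 320 + 58.18 = 378.18
RR4 = 175 / 378.18 = 0.4627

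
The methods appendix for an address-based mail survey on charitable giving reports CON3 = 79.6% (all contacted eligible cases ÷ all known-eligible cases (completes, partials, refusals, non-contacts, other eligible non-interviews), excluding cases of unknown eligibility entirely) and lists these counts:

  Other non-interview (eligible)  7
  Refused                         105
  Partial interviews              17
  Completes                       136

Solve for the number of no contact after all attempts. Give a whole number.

68

Top → 136 + 17 + 105 + 7 = 265
CON3 = 265 / D = 0.796
D = 265 / 0.796 = 332.9
Rest of base = 265
no contact after all attempts = 332.9 − 265 ≈ 68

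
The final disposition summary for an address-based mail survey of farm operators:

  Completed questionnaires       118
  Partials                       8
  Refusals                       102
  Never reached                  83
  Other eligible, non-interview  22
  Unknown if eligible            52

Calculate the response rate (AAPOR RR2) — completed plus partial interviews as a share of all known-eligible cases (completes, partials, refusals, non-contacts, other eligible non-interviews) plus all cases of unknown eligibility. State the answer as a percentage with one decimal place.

Top → 118 + 8 = 126
Denominator → 118 + 8 + 102 + 83 + 22 + 52 = 385
RR2 = 126 / 385 = 0.3273

32.7%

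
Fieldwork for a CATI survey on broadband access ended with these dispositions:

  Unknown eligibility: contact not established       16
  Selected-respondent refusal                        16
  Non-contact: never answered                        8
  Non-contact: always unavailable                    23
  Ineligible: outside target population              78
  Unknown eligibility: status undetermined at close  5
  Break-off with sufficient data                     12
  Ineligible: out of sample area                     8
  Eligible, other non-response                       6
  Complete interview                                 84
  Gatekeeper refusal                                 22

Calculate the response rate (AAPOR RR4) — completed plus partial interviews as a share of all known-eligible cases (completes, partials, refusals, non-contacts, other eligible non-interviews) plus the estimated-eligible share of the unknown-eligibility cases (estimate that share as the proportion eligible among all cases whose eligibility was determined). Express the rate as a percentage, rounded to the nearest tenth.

51.9%

Refusals = 22 + 16 = 38
No answer / not reached = 8 + 23 = 31
Unknown if eligible = 16 + 5 = 21
Screened out, ineligible = 78 + 8 = 86
Num = 84 + 12 = 96
Known eligible = 84 + 12 + 38 + 31 + 6 = 171
e = 171 / (171 + 86) = 171 / 257 = 0.6654
Eligible share of unknowns = 0.6654 × 21 = 13.97
Denominator = 171 + 13.97 = 184.97
RR4 = 96 / 184.97 = 0.5190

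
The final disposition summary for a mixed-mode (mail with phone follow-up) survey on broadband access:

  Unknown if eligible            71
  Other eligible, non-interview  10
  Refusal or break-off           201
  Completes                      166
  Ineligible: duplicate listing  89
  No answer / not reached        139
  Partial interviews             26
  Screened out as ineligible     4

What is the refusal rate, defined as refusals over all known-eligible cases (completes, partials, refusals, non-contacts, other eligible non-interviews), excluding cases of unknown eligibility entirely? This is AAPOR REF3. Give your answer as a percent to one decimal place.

Ineligible = 4 + 89 = 93
Num: 201
Base: 166 + 26 + 201 + 139 + 10 = 542
REF3 = 201 / 542 = 0.3708

37.1%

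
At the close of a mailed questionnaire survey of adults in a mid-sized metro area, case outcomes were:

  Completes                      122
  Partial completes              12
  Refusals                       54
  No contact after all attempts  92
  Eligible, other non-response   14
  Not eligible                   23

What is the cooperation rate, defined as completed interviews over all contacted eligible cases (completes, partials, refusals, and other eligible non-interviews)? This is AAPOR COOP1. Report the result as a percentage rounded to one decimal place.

60.4%

Num → 122
Base → 122 + 12 + 54 + 14 = 202
COOP1 = 122 / 202 = 0.6040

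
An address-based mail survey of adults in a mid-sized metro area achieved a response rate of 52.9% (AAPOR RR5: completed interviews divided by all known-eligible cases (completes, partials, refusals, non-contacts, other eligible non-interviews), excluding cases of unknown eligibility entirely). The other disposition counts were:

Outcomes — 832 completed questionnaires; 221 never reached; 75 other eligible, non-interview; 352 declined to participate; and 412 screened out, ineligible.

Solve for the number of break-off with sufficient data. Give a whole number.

93

RR5 = 832 / D = 0.529
D = 832 / 0.529 = 1572.8
Remaining denominator categories sum to 1480
break-off with sufficient data = 1572.8 − 1480 ≈ 93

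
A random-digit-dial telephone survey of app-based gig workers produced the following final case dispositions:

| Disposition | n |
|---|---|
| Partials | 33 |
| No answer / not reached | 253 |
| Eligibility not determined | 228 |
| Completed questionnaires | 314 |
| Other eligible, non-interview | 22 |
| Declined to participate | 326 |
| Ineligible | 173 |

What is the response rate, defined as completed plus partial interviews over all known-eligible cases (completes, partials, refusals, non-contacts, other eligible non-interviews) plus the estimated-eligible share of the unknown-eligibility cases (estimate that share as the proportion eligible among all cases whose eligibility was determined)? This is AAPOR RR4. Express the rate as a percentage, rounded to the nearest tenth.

30.4%

Numerator → 314 + 33 = 347
Known eligible → 314 + 33 + 326 + 253 + 22 = 948
e = 948 / (948 + 173) = 948 / 1121 = 0.8457
e × U → 0.8457 × 228 = 192.82
Denominator → 948 + 192.82 = 1140.82
RR4 = 347 / 1140.82 = 0.3042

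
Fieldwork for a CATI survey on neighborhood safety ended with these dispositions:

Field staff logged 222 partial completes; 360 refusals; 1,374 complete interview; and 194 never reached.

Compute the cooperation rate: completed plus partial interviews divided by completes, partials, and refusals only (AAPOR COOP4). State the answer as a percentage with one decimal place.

Top → 1374 + 222 = 1596
Base → 1374 + 222 + 360 = 1956
COOP4 = 1596 / 1956 = 0.8160

81.6%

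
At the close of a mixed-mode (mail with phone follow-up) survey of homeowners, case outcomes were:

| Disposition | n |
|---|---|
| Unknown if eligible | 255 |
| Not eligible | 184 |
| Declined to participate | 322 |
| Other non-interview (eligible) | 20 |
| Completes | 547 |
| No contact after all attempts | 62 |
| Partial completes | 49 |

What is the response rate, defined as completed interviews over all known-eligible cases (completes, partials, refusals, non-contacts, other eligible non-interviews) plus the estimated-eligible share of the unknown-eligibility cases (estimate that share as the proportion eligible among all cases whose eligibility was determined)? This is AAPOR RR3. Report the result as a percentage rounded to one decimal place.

45.0%

Num → 547
Determined eligible → 547 + 49 + 322 + 62 + 20 = 1000
e = 1000 / (1000 + 184) = 1000 / 1184 = 0.8446
Estimated eligible among unknowns → 0.8446 × 255 = 215.37
Denominator → 1000 + 215.37 = 1215.37
RR3 = 547 / 1215.37 = 0.4501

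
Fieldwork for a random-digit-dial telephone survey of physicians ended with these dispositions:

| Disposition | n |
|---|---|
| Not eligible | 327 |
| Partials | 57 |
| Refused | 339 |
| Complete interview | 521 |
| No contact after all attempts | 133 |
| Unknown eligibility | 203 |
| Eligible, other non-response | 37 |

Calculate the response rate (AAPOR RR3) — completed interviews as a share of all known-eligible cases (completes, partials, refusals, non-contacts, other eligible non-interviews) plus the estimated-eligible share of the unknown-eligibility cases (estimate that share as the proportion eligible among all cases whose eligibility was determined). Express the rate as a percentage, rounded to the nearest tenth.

41.9%

Num → 521
Known eligible → 521 + 57 + 339 + 133 + 37 = 1087
e = 1087 / (1087 + 327) = 1087 / 1414 = 0.7687
Eligible share of unknowns → 0.7687 × 203 = 156.05
Denom → 1087 + 156.05 = 1243.05
RR3 = 521 / 1243.05 = 0.4191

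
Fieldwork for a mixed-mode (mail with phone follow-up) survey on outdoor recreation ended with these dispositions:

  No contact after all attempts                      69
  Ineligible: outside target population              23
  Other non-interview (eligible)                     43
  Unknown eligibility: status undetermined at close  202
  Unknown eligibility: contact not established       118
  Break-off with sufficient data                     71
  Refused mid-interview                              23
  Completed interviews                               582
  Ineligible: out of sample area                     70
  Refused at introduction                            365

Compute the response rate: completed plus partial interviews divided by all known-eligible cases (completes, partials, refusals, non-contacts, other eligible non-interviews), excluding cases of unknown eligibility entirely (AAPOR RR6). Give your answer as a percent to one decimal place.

56.6%

Refusals = 365 + 23 = 388
Unknown eligibility = 118 + 202 = 320
Ineligible = 23 + 70 = 93
Numerator: 582 + 71 = 653
Denom: 582 + 71 + 388 + 69 + 43 = 1153
RR6 = 653 / 1153 = 0.5663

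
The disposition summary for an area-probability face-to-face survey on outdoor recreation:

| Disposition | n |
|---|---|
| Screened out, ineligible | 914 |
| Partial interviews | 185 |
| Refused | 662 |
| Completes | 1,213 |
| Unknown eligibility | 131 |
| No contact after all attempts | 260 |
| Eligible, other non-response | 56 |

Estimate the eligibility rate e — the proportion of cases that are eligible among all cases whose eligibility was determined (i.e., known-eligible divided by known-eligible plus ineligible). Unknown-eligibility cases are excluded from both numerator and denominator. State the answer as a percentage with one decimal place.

Eligible (known) = 1213 + 185 + 662 + 260 + 56 = 2376
e = 2376 / (2376 + 914) = 2376 / 3290 = 0.7222

72.2%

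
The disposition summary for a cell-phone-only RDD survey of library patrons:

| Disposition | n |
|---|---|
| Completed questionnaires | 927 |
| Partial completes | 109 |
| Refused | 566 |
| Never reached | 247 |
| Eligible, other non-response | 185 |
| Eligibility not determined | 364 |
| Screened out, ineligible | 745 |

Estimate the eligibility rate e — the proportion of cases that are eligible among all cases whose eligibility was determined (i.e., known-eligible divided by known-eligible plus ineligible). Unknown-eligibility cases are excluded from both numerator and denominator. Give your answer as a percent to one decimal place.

73.2%

Known eligible: 927 + 109 + 566 + 247 + 185 = 2034
e = 2034 / (2034 + 745) = 2034 / 2779 = 0.7319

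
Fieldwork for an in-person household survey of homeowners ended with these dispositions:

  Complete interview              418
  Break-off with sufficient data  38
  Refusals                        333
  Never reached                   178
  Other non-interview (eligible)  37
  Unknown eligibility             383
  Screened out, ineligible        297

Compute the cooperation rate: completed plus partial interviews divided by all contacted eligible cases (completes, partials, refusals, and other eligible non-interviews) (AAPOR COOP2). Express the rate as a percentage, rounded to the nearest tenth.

Num = 418 + 38 = 456
Denominator = 418 + 38 + 333 + 37 = 826
COOP2 = 456 / 826 = 0.5521

55.2%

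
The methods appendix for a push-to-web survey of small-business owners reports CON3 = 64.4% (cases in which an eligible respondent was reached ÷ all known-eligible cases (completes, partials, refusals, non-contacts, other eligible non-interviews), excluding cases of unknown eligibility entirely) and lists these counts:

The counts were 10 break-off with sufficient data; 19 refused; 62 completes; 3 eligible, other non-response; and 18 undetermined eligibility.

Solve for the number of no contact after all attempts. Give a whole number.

52

Numerator: 62 + 10 + 19 + 3 = 94
CON3 = 94 / D = 0.644
D = 94 / 0.644 = 146.0
Rest of base = 94
no contact after all attempts = 146.0 − 94 ≈ 52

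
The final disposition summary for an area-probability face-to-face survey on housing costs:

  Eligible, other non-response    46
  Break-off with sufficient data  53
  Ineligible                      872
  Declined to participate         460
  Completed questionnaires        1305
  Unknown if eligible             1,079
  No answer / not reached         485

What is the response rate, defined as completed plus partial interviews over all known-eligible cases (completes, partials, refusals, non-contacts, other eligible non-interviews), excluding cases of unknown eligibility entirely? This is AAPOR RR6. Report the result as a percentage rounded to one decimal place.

Num: 1305 + 53 = 1358
Denom: 1305 + 53 + 460 + 485 + 46 = 2349
RR6 = 1358 / 2349 = 0.5781

57.8%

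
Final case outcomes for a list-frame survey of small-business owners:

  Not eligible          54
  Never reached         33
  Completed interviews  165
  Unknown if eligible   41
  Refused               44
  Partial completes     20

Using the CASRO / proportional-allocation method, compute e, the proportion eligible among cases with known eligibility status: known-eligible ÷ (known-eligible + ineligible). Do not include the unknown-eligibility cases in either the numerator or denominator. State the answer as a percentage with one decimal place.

82.9%

Eligible (known) → 165 + 20 + 44 + 33 = 262
e = 262 / (262 + 54) = 262 / 316 = 0.8291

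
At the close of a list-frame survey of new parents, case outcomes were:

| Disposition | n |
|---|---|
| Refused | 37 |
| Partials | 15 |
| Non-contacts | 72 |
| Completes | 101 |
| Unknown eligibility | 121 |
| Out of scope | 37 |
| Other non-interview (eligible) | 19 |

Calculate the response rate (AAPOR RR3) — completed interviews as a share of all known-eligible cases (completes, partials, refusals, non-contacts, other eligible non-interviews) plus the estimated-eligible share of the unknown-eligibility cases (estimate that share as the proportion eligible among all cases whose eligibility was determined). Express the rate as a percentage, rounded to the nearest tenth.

Num → 101
Known eligible → 101 + 15 + 37 + 72 + 19 = 244
e = 244 / (244 + 37) = 244 / 281 = 0.8683
Estimated eligible among unknowns → 0.8683 × 121 = 105.06
Base → 244 + 105.06 = 349.06
RR3 = 101 / 349.06 = 0.2893

28.9%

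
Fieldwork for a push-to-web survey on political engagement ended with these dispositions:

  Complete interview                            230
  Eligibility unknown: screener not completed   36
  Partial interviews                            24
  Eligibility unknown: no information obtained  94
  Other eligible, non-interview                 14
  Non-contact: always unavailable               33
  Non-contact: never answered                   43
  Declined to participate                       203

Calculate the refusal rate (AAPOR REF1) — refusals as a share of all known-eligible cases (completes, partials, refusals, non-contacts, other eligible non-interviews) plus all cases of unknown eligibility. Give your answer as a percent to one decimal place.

No contact after all attempts = 43 + 33 = 76
Unknown eligibility = 36 + 94 = 130
Num = 203
Denom = 230 + 24 + 203 + 76 + 14 + 130 = 677
REF1 = 203 / 677 = 0.2999

30.0%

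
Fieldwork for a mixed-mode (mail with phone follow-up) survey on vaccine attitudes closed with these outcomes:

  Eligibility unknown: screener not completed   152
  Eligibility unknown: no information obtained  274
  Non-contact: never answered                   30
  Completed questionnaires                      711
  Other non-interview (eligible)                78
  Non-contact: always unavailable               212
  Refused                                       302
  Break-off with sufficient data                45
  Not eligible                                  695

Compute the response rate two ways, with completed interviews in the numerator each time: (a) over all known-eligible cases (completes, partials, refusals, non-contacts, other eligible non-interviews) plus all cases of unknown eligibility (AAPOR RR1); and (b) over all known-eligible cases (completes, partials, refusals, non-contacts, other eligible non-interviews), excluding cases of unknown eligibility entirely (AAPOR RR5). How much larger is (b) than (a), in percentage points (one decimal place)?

No answer / not reached = 30 + 212 = 242
Eligibility not determined = 152 + 274 = 426
Numerator: 711
Base: 711 + 45 + 302 + 242 + 78 + 426 = 1804
RR1 = 711 / 1804 = 0.3941
Base: 711 + 45 + 302 + 242 + 78 = 1378
RR5 = 711 / 1378 = 0.5160
Difference = 51.60 − 39.41 = 12.19 percentage points

12.2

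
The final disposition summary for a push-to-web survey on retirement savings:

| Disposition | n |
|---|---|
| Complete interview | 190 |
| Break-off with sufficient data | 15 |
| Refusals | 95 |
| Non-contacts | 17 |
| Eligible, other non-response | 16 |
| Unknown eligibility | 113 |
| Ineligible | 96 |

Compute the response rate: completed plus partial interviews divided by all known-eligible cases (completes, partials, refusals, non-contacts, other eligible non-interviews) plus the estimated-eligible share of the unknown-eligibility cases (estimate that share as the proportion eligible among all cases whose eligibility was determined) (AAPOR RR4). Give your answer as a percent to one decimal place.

48.7%

Numerator → 190 + 15 = 205
Eligible (known) → 190 + 15 + 95 + 17 + 16 = 333
e = 333 / (333 + 96) = 333 / 429 = 0.7762
Eligible share of unknowns → 0.7762 × 113 = 87.71
Denominator → 333 + 87.71 = 420.71
RR4 = 205 / 420.71 = 0.4873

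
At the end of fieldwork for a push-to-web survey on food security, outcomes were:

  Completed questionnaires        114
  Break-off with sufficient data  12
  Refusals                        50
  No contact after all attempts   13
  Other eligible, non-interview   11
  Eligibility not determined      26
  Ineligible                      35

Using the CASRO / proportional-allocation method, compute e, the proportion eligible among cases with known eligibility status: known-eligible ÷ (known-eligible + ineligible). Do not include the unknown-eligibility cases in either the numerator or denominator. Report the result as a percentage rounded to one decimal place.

85.1%

Known eligible: 114 + 12 + 50 + 13 + 11 = 200
e = 200 / (200 + 35) = 200 / 235 = 0.8511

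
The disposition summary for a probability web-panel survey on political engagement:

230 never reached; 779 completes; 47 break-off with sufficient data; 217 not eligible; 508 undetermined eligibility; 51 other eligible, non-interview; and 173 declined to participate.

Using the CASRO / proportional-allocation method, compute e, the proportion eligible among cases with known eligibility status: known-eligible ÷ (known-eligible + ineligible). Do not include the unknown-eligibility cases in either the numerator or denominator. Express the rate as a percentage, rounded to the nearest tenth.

85.5%

Determined eligible: 779 + 47 + 173 + 230 + 51 = 1280
e = 1280 / (1280 + 217) = 1280 / 1497 = 0.8550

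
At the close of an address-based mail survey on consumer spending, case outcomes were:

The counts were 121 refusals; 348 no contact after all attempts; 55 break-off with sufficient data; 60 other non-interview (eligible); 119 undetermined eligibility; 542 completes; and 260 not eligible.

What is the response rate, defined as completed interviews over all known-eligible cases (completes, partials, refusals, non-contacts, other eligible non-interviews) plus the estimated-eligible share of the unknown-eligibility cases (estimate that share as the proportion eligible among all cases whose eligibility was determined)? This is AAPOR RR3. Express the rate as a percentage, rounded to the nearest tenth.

Top → 542
Determined eligible → 542 + 55 + 121 + 348 + 60 = 1126
e = 1126 / (1126 + 260) = 1126 / 1386 = 0.8124
e × U → 0.8124 × 119 = 96.68
Denom → 1126 + 96.68 = 1222.68
RR3 = 542 / 1222.68 = 0.4433

44.3%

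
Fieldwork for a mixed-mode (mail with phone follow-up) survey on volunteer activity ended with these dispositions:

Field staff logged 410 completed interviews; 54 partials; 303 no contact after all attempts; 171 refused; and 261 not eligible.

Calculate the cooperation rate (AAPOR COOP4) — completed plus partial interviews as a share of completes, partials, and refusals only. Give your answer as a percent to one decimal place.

73.1%

Numerator: 410 + 54 = 464
Base: 410 + 54 + 171 = 635
COOP4 = 464 / 635 = 0.7307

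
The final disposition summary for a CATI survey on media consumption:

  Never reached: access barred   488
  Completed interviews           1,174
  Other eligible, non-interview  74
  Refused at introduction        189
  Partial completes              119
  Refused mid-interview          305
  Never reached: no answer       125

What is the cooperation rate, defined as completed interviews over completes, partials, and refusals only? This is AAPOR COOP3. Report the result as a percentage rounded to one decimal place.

65.7%

Refusal or break-off = 189 + 305 = 494
No contact after all attempts = 125 + 488 = 613
Num → 1174
Denominator → 1174 + 119 + 494 = 1787
COOP3 = 1174 / 1787 = 0.6570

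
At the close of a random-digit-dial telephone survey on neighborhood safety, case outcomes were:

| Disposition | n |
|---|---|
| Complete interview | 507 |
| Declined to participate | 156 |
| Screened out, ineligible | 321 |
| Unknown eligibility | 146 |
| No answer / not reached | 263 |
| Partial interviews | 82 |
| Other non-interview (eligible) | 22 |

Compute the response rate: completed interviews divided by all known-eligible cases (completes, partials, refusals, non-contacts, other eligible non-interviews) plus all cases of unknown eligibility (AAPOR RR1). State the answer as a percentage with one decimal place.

43.1%

Num → 507
Base → 507 + 82 + 156 + 263 + 22 + 146 = 1176
RR1 = 507 / 1176 = 0.4311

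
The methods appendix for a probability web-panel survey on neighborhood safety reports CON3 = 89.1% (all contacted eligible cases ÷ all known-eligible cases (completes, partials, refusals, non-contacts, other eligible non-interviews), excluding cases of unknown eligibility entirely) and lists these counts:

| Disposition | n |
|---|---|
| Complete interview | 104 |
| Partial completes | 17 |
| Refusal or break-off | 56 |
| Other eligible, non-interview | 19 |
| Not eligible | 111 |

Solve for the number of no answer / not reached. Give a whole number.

24

Numerator: 104 + 17 + 56 + 19 = 196
CON3 = 196 / D = 0.891
D = 196 / 0.891 = 220.0
Remaining denominator categories sum to 196
no answer / not reached = 220.0 − 196 ≈ 24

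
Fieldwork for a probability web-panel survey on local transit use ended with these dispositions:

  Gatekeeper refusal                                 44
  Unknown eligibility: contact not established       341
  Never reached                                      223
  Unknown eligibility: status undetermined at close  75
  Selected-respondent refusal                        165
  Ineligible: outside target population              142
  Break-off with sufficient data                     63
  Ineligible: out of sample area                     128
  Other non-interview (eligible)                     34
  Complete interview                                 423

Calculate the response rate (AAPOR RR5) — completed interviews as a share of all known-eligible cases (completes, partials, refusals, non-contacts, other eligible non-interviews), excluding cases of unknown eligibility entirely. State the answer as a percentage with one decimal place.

Refusals = 44 + 165 = 209
Eligibility not determined = 341 + 75 = 416
Not eligible = 142 + 128 = 270
Numerator = 423
Denom = 423 + 63 + 209 + 223 + 34 = 952
RR5 = 423 / 952 = 0.4443

44.4%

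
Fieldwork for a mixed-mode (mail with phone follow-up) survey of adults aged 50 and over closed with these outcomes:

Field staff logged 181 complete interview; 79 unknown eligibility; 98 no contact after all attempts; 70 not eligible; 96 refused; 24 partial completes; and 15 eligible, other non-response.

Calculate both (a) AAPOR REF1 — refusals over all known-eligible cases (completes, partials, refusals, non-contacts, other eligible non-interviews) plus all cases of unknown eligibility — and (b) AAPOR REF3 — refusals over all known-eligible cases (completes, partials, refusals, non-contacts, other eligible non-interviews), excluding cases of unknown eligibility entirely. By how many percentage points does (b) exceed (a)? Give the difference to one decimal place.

Num: 96
Denominator: 181 + 24 + 96 + 98 + 15 + 79 = 493
REF1 = 96 / 493 = 0.1947
Denominator: 181 + 24 + 96 + 98 + 15 = 414
REF3 = 96 / 414 = 0.2319
Difference = 23.19 − 19.47 = 3.72 percentage points

3.7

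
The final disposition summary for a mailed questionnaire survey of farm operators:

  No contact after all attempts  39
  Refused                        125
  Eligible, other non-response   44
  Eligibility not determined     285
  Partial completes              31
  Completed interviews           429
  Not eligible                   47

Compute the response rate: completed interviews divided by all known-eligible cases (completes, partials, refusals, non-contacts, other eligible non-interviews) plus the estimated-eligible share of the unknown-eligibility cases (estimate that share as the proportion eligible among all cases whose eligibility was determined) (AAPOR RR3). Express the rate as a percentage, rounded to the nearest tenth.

Num = 429
Eligible (known) = 429 + 31 + 125 + 39 + 44 = 668
e = 668 / (668 + 47) = 668 / 715 = 0.9343
Estimated eligible among unknowns = 0.9343 × 285 = 266.28
Denom = 668 + 266.28 = 934.28
RR3 = 429 / 934.28 = 0.4592

45.9%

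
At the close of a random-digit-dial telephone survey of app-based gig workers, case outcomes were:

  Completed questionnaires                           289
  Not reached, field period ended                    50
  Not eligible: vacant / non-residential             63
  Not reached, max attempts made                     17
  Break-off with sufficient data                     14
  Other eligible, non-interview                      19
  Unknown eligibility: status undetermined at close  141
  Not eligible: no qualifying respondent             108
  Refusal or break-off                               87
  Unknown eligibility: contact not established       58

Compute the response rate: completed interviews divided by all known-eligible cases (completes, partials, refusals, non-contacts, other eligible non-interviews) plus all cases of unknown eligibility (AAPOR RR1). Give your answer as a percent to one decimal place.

Never reached = 50 + 17 = 67
Unknown if eligible = 58 + 141 = 199
Out of scope = 108 + 63 = 171
Top: 289
Denom: 289 + 14 + 87 + 67 + 19 + 199 = 675
RR1 = 289 / 675 = 0.4281

42.8%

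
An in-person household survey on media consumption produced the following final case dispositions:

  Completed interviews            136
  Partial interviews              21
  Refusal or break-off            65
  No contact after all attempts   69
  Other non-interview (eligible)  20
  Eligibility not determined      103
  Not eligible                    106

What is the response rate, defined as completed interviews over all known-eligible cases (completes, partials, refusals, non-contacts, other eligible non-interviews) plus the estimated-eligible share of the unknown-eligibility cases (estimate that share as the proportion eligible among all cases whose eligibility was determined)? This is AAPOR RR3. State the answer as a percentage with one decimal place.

Num → 136
Eligible (known) → 136 + 21 + 65 + 69 + 20 = 311
e = 311 / (311 + 106) = 311 / 417 = 0.7458
e × U → 0.7458 × 103 = 76.82
Denominator → 311 + 76.82 = 387.82
RR3 = 136 / 387.82 = 0.3507

35.1%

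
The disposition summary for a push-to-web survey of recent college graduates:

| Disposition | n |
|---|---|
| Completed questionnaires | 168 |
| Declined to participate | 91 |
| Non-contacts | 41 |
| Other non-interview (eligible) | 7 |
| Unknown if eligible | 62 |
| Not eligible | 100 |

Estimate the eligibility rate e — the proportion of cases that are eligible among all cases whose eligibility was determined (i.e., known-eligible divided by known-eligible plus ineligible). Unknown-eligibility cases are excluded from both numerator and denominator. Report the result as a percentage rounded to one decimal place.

75.4%

Known eligible: 168 + 91 + 41 + 7 = 307
e = 307 / (307 + 100) = 307 / 407 = 0.7543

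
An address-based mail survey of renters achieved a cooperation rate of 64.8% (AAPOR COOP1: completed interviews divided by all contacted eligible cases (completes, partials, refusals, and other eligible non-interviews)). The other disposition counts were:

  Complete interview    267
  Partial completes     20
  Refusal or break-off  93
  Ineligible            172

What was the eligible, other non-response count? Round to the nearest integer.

COOP1 = 267 / D = 0.648
D = 267 / 0.648 = 412.0
Remaining denominator categories sum to 380
eligible, other non-response = 412.0 − 380 ≈ 32

32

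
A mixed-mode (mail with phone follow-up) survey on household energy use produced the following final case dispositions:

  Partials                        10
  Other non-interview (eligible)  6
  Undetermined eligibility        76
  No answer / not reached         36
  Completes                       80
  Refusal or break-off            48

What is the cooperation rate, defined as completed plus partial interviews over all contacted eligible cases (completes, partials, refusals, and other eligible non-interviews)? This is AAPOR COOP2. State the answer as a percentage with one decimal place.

62.5%

Numerator → 80 + 10 = 90
Denom → 80 + 10 + 48 + 6 = 144
COOP2 = 90 / 144 = 0.6250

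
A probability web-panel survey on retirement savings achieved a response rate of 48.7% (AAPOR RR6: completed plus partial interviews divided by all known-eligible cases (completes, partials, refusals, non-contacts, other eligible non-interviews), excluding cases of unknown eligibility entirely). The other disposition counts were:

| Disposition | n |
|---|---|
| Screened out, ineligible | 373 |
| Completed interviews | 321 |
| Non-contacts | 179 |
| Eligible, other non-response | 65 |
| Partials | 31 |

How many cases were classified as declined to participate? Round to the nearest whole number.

Top → 321 + 31 = 352
RR6 = 352 / D = 0.487
D = 352 / 0.487 = 722.8
Other denominator terms total 596
declined to participate = 722.8 − 596 ≈ 127

127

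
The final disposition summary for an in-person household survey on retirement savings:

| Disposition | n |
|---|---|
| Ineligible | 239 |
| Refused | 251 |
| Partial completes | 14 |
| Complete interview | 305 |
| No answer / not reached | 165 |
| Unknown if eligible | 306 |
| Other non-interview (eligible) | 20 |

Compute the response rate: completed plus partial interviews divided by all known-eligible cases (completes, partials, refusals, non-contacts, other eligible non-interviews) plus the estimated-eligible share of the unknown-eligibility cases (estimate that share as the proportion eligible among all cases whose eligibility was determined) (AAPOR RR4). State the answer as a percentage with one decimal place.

Num → 305 + 14 = 319
Known eligible → 305 + 14 + 251 + 165 + 20 = 755
e = 755 / (755 + 239) = 755 / 994 = 0.7596
e × U → 0.7596 × 306 = 232.44
Denominator → 755 + 232.44 = 987.44
RR4 = 319 / 987.44 = 0.3231

32.3%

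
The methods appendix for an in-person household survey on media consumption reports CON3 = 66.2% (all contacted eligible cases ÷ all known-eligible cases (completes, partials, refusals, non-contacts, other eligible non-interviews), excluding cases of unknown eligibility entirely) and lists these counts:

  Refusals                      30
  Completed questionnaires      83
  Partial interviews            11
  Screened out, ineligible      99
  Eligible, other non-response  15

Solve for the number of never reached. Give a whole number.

71

Top → 83 + 11 + 30 + 15 = 139
CON3 = 139 / D = 0.662
D = 139 / 0.662 = 210.0
Rest of base = 139
never reached = 210.0 − 139 ≈ 71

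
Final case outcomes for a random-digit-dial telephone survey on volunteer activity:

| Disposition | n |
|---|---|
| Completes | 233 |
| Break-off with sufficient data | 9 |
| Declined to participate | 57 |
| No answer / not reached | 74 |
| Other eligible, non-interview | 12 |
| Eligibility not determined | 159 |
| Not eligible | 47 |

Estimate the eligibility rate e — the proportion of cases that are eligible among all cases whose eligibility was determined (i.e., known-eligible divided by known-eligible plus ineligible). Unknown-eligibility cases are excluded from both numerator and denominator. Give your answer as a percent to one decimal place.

Eligible (known) → 233 + 9 + 57 + 74 + 12 = 385
e = 385 / (385 + 47) = 385 / 432 = 0.8912

89.1%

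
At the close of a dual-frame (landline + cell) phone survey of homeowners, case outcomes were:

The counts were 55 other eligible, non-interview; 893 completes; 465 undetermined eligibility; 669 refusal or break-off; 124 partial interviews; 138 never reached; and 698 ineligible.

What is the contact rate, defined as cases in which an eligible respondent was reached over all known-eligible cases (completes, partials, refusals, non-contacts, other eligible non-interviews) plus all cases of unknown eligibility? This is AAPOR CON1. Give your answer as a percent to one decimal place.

Numerator: 893 + 124 + 669 + 55 = 1741
Base: 893 + 124 + 669 + 138 + 55 + 465 = 2344
CON1 = 1741 / 2344 = 0.7427

74.3%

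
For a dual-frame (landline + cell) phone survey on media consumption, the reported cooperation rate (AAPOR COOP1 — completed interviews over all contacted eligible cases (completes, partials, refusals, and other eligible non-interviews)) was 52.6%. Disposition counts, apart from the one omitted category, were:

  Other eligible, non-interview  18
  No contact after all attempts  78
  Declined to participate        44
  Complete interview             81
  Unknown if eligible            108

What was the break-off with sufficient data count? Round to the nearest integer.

COOP1 = 81 / D = 0.526
D = 81 / 0.526 = 154.0
Remaining denominator categories sum to 143
break-off with sufficient data = 154.0 − 143 ≈ 11

11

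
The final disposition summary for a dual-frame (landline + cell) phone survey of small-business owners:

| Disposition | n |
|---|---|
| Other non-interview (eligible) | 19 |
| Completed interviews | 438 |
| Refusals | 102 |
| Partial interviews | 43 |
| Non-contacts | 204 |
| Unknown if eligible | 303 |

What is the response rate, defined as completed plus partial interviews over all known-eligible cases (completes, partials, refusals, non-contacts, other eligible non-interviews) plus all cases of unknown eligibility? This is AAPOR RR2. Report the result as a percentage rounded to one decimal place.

43.4%

Num: 438 + 43 = 481
Denominator: 438 + 43 + 102 + 204 + 19 + 303 = 1109
RR2 = 481 / 1109 = 0.4337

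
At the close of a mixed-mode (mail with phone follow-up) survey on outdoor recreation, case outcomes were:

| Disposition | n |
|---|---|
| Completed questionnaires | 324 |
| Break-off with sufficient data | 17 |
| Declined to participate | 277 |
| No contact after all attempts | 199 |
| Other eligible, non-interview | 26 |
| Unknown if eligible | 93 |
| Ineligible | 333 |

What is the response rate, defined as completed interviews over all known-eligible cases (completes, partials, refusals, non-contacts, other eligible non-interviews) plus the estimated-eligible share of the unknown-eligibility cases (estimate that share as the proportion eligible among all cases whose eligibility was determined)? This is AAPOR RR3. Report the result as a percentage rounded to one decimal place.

Numerator = 324
Known eligible = 324 + 17 + 277 + 199 + 26 = 843
e = 843 / (843 + 333) = 843 / 1176 = 0.7168
Eligible share of unknowns = 0.7168 × 93 = 66.66
Denom = 843 + 66.66 = 909.66
RR3 = 324 / 909.66 = 0.3562

35.6%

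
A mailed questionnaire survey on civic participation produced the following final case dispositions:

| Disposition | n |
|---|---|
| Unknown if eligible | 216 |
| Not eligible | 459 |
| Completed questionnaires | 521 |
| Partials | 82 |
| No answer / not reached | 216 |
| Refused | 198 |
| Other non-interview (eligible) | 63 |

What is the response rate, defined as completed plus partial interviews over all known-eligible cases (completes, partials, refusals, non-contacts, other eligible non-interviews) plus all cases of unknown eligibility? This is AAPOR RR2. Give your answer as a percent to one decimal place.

46.5%

Top → 521 + 82 = 603
Base → 521 + 82 + 198 + 216 + 63 + 216 = 1296
RR2 = 603 / 1296 = 0.4653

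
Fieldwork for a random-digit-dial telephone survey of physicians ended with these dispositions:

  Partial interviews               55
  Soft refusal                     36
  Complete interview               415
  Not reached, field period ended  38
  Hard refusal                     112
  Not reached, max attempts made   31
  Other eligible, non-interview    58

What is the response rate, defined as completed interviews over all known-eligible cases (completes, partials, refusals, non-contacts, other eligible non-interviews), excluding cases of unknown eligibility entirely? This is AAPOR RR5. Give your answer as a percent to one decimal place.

55.7%

Refusals = 112 + 36 = 148
Never reached = 38 + 31 = 69
Num: 415
Denom: 415 + 55 + 148 + 69 + 58 = 745
RR5 = 415 / 745 = 0.5570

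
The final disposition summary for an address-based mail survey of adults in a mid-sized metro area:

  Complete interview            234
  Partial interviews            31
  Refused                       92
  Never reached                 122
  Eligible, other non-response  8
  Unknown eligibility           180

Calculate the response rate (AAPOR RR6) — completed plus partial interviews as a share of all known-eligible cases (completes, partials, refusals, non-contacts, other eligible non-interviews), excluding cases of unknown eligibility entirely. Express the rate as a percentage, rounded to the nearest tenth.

54.4%

Top → 234 + 31 = 265
Base → 234 + 31 + 92 + 122 + 8 = 487
RR6 = 265 / 487 = 0.5441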